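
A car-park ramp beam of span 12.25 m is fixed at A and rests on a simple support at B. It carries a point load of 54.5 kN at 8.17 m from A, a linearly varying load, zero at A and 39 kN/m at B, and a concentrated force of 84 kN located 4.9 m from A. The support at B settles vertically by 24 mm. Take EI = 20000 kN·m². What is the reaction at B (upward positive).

R_B = 176.3 kN

Choose R_B as the redundant. The primary structure is the cantilever fixed at A.
Free-end deflection of the primary structure under the applied loading (downward +):
  point load 54.5 at a = 8.17: Pa²(3L − a)/(6EI) = 17328/EI
  triangular load, peak 39 at the free end: 11w₀L⁴/(120EI) = 80505/EI
  point load 84 at a = 4.9: Pa²(3L − a)/(6EI) = 10706/EI
  δ_0 = 108539/EI
Tip deflection under a unit load at B: L³/(3EI) = 612.8/EI.
With EI = 20000 kN·m²: δ_0 = 5.4269 m and δ_{BB} = 0.030638 m/kN.
Compatibility — the beam at B must follow the support down by 0.024 m: δ_0 − R_B·δ_{BB} = 0.024, so R_B = (5.4269 − 0.024)/0.030638 = 176.3 kN.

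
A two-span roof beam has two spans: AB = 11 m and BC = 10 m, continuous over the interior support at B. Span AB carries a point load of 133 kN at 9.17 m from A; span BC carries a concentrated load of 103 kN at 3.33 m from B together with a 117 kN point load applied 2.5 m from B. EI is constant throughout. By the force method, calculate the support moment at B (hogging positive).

Insert a hinge at B; M_B is the redundant, and each span becomes simply supported.
End slopes at the hinge B, treating each span as simply supported:
  span AB: point load 133 at a = 9.17: Pab(L + a)/(6LEI) = 682.1/EI
  span BC: point load 103 at a = 3.33: Pab(L + b)/(6LEI) = 635.6/EI
  span BC: point load 117 at a = 2.5: Pab(L + b)/(6LEI) = 639.8/EI
  relative rotation θ_0 = (682.1 + 1275)/EI = 1958/EI
A unit hogging moment at B produces rotation L₁/(3EI) + L₂/(3EI) = 7/EI.
Compatibility: M_B·(L₁+L₂)/(3EI) = θ_0, giving M_B = 279.6 kN·m (hogging).

M_B = 279.6 kN·m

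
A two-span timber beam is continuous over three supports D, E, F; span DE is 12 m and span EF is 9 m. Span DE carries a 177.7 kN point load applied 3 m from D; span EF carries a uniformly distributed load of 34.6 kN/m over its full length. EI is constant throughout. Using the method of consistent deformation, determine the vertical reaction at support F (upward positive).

Take M_E as the redundant. Released structure: two simple spans DE and EF with a hinge at E.
Rotations at E on the released spans (each span's end-slope, ×1/EI):
  span DE: point load 177.7 at a = 3: Pab(L + a)/(6LEI) = 999.6/EI
  span EF: UDL 34.6: wL³/(24EI) = 1051/EI
  relative rotation θ_0 = (999.6 + 1051)/EI = 2051/EI
A unit hogging moment at E produces rotation L₁/(3EI) + L₂/(3EI) = 7/EI.
Compatibility: M_E·(L₁+L₂)/(3EI) = θ_0, giving M_E = 292.9 kN·m (hogging).
Span EF, ΣM about F: R_E^{EF}·9 = 1401 + 292.9, so R_E^{EF} = 188.2 kN and R_F = 311.4 − 188.2 = 123.2 kN.

R_F = 123.2 kN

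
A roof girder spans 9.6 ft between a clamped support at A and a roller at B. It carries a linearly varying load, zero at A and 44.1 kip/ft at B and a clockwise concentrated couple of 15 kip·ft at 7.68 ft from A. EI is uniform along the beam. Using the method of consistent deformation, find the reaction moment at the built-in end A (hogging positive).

M_A = 230.5 kip·ft

Take the reaction at B as the redundant and release it; the primary structure is a cantilever fixed at A.
Downward deflection at the released point B due to the loads:
  triangular load, peak 44.1 at the free end: 11w₀L⁴/(120EI) = 34335/EI
  clockwise couple 15 at a = 7.68: M₀a(2L − a)/(2EI) = 663.6/EI
  δ_0 = 34998/EI
Flexibility coefficient — unit upward force at B: δ_{BB} = L³/(3EI) = 294.9/EI.
Compatibility at B: δ_0 − R_B·δ_{BB} = 0, so R_B = 34998/294.9 = 118.7 kip.
Moment equilibrium about A: M_A = Σ(load moments about A) − R_B·L = 1370 − 118.7×9.6 = 230.5 kip·ft.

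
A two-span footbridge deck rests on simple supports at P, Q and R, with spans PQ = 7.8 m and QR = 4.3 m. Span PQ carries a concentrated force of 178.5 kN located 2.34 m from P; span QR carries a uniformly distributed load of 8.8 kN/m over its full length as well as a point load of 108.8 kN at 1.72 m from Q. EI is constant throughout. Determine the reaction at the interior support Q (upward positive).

R_Q = 196.1 kN

Release continuity at Q by inserting a hinge; the redundant is the internal moment M_Q. The primary structure is two simply-supported spans PQ and QR.
Discontinuity in slope at Q on the released structure — sum the simple-span end rotations:
  span PQ: point load 178.5 at a = 2.34: Pab(L + a)/(6LEI) = 494.1/EI
  span QR: UDL 8.8: wL³/(24EI) = 29.15/EI
  span QR: point load 108.8 at a = 1.72: Pab(L + b)/(6LEI) = 128.7/EI
  relative rotation θ_0 = (494.1 + 157.9)/EI = 652/EI
A unit hogging moment at Q produces rotation L₁/(3EI) + L₂/(3EI) = 4.033/EI.
Compatibility: M_Q·(L₁+L₂)/(3EI) = θ_0, giving M_Q = 161.7 kN·m (hogging).
Span PQ, ΣM about P with M_Q applied at Q: R_Q^{PQ}·7.8 = 417.7 + 161.7, so R_Q^{PQ} = 74.28 kN and R_P = 178.5 − 74.28 = 104.2 kN.
Span QR, ΣM about R: R_Q^{QR}·4.3 = 362.1 + 161.7, so R_Q^{QR} = 121.8 kN and R_R = 146.6 − 121.8 = 24.84 kN.
R_Q = 74.28 + 121.8 = 196.1 kN.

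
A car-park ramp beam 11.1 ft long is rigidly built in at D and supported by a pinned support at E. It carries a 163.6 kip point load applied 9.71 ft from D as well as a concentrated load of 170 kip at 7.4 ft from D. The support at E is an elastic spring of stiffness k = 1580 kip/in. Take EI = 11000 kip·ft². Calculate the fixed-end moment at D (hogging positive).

M_D = 394.6 kip·ft

Take the reaction at E as the redundant and release it; the primary structure is a cantilever fixed at D.
Free-end deflection of the primary structure under the applied loading (downward +):
  point load 163.6 at a = 9.71: Pa²(3L − a)/(6EI) = 60645/EI
  point load 170 at a = 7.4: Pa²(3L − a)/(6EI) = 40185/EI
  δ_0 = 100830/EI
Flexibility coefficient — unit upward force at E: δ_{EE} = L³/(3EI) = 455.9/EI.
With EI = 11000 kip·ft²: δ_0 = 9.1664 ft and δ_{EE} = 0.041443 ft/kip.
Compatibility — the spring shortens by R_E/k under the reaction it provides: δ_0 − R_E·δ_{EE} = R_E/k. With 1/k = 1/(1580×12) ft/kip = 0.000053 ft/kip, R_E = δ_0 / (δ_{EE} + 1/k) = 9.1664 / (0.041443 + 0.000053) = 220.9 kip.
Moment equilibrium about D: M_D = Σ(load moments about D) − R_E·L = 2847 − 220.9×11.1 = 394.6 kip·ft.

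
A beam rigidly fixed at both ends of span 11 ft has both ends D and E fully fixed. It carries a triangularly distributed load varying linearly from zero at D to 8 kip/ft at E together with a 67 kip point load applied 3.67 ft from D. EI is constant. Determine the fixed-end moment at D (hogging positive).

Release both end moments; the primary structure is a simply-supported span DE with redundants M_D and M_E.
Simple-span end rotations at D and E under the given loads:
  at D: triangular load, peak 8: 7w₀L³/(360EI) = 207/EI
  at E: triangular load, peak 8: w₀L³/(45EI) = 236.6/EI
  at D: point load 67 at a = 3.67: Pab(L + b)/(6LEI) = 500.6/EI
  at E: point load 67 at a = 3.67: Pab(L + a)/(6LEI) = 400.6/EI
  θ_D0 = 707.6/EI,  θ_E0 = 637.2/EI
Flexibility coefficients: a unit moment at one end gives L/(3EI) there and L/(6EI) at the far end, so f₁₁ = f₂₂ = 3.667/EI and f₁₂ = f₂₁ = 1.833/EI.
Compatibility — zero rotation at each built-in end:
  3.667 M_D + 1.833 M_E = 707.6
  1.833 M_D + 3.667 M_E = 637.2
Solving the pair gives M_D = 141.5 kip·ft and M_E = 103.1 kip·ft (hogging).

M_D = 141.5 kip·ft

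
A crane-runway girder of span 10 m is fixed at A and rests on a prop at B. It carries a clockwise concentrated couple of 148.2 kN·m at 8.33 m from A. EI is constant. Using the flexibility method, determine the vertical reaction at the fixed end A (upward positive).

R_A = -21.61 kN

Choose R_B as the redundant. The primary structure is the cantilever fixed at A.
Free-end deflection of the primary structure under the applied loading (downward +):
  clockwise couple 148.2 at a = 8.33: M₀a(2L − a)/(2EI) = 7203/EI
Tip deflection under a unit load at B: L³/(3EI) = 333.3/EI.
The prop prevents deflection at B: R_B = δ_0/δ_{BB} = 7203/333.3 = 21.61 kN.
Vertical equilibrium: R_A = ΣP − R_B = 0 − 21.61 = -21.61 kN.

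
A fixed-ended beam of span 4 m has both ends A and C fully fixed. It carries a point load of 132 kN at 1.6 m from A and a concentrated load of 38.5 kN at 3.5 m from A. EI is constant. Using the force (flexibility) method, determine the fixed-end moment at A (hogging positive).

M_A = 78.14 kN·m

Take the two fixed-end moments M_A, M_C as redundants; the released structure is the simple span AC.
End rotations of the released simple span under the applied load (×1/EI):
  at A: point load 132 at a = 1.6: Pab(L + b)/(6LEI) = 135.2/EI
  at C: point load 132 at a = 1.6: Pab(L + a)/(6LEI) = 118.3/EI
  at A: point load 38.5 at a = 3.5: Pab(L + b)/(6LEI) = 12.63/EI
  at C: point load 38.5 at a = 3.5: Pab(L + a)/(6LEI) = 21.05/EI
  θ_A0 = 147.8/EI,  θ_C0 = 139.3/EI
Flexibility coefficients: a unit moment at one end gives L/(3EI) there and L/(6EI) at the far end, so f₁₁ = f₂₂ = 1.333/EI and f₁₂ = f₂₁ = 0.6667/EI.
Compatibility — zero rotation at each built-in end:
  1.333 M_A + 0.6667 M_C = 147.8
  0.6667 M_A + 1.333 M_C = 139.3
Solving the pair gives M_A = 78.14 kN·m and M_C = 65.43 kN·m (hogging).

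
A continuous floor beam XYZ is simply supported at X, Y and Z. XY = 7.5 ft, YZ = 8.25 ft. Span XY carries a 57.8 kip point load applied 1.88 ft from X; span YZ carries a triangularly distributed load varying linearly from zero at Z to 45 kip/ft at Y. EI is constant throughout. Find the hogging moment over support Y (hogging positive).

Insert a hinge at Y; M_Y is the redundant, and each span becomes simply supported.
Rotations at Y on the released spans (each span's end-slope, ×1/EI):
  span XY: point load 57.8 at a = 1.88: Pab(L + a)/(6LEI) = 127.3/EI
  span YZ: triangular load, peak 45: w₀L³/(45EI) = 561.5/EI
  relative rotation θ_0 = (127.3 + 561.5)/EI = 688.8/EI
A unit hogging moment at Y produces rotation L₁/(3EI) + L₂/(3EI) = 5.25/EI.
Compatibility: M_Y·(L₁+L₂)/(3EI) = θ_0, giving M_Y = 131.2 kip·ft (hogging).

M_Y = 131.2 kip·ft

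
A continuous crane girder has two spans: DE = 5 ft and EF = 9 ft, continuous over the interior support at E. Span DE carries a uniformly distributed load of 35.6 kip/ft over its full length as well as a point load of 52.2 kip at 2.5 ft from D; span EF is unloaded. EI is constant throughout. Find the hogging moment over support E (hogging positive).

M_E = 57.21 kip·ft

Release continuity at E by inserting a hinge; the redundant is the internal moment M_E. The primary structure is two simply-supported spans DE and EF.
Discontinuity in slope at E on the released structure — sum the simple-span end rotations:
  span DE: UDL 35.6: wL³/(24EI) = 185.4/EI
  span DE: point load 52.2 at a = 2.5: Pab(L + a)/(6LEI) = 81.56/EI
  relative rotation θ_0 = (267 + 0)/EI = 267/EI
A unit hogging moment at E produces rotation L₁/(3EI) + L₂/(3EI) = 4.667/EI.
Slope continuity at E: θ_0 = M_E·4.667/EI, so M_E = 267/4.667 = 57.21 kip·ft (hogging).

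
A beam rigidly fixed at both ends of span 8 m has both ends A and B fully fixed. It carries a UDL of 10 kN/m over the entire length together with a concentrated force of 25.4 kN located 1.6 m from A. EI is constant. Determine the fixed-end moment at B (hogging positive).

Release both end moments; the primary structure is a simply-supported span AB with redundants M_A and M_B.
End rotations of the released simple span under the applied load (×1/EI):
  at A: UDL 10: wL³/(24EI) = 213.3/EI
  at B: UDL 10: wL³/(24EI) = 213.3/EI
  at A: point load 25.4 at a = 1.6: Pab(L + b)/(6LEI) = 78.03/EI
  at B: point load 25.4 at a = 1.6: Pab(L + a)/(6LEI) = 52.02/EI
  θ_A0 = 291.4/EI,  θ_B0 = 265.4/EI
Flexibility coefficients: a unit moment at one end gives L/(3EI) there and L/(6EI) at the far end, so f₁₁ = f₂₂ = 2.667/EI and f₁₂ = f₂₁ = 1.333/EI.
Compatibility — zero rotation at each built-in end:
  2.667 M_A + 1.333 M_B = 291.4
  1.333 M_A + 2.667 M_B = 265.4
Solving the pair gives M_A = 79.34 kN·m and M_B = 59.84 kN·m (hogging).

M_B = 59.84 kN·m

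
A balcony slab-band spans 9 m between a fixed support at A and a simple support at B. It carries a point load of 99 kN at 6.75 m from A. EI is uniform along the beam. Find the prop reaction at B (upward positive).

R_B = 62.65 kN

Take the reaction at B as the redundant and release it; the primary structure is a cantilever fixed at A.
Primary-structure tip deflection at B by superposition:
  point load 99 at a = 6.75: Pa²(3L − a)/(6EI) = 15224/EI
Tip deflection under a unit load at B: L³/(3EI) = 243/EI.
Compatibility at B: δ_0 − R_B·δ_{BB} = 0, so R_B = 15224/243 = 62.65 kN.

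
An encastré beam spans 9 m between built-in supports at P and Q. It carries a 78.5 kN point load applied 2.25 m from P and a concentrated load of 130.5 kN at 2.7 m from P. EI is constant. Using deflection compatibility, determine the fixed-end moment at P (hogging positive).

M_P = 272 kN·m

Take the two fixed-end moments M_P, M_Q as redundants; the released structure is the simple span PQ.
End rotations of the released simple span under the applied load (×1/EI):
  at P: point load 78.5 at a = 2.25: Pab(L + b)/(6LEI) = 347.7/EI
  at Q: point load 78.5 at a = 2.25: Pab(L + a)/(6LEI) = 248.4/EI
  at P: point load 130.5 at a = 2.7: Pab(L + b)/(6LEI) = 628.9/EI
  at Q: point load 130.5 at a = 2.7: Pab(L + a)/(6LEI) = 481/EI
  θ_P0 = 976.7/EI,  θ_Q0 = 729.3/EI
Flexibility coefficients: a unit moment at one end gives L/(3EI) there and L/(6EI) at the far end, so f₁₁ = f₂₂ = 3/EI and f₁₂ = f₂₁ = 1.5/EI.
Compatibility — zero rotation at each built-in end:
  3 M_P + 1.5 M_Q = 976.7
  1.5 M_P + 3 M_Q = 729.3
Solving the pair gives M_P = 272 kN·m and M_Q = 107.1 kN·m (hogging).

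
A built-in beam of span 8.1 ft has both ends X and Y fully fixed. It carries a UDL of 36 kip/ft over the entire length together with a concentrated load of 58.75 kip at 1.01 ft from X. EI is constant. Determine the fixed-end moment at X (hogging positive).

Take the two fixed-end moments M_X, M_Y as redundants; the released structure is the simple span XY.
On the primary (simply-supported) span, the end slopes from the loading are:
  at X: UDL 36: wL³/(24EI) = 797.2/EI
  at Y: UDL 36: wL³/(24EI) = 797.2/EI
  at X: point load 58.75 at a = 1.01: Pab(L + b)/(6LEI) = 131.5/EI
  at Y: point load 58.75 at a = 1.01: Pab(L + a)/(6LEI) = 78.86/EI
  θ_X0 = 928.7/EI,  θ_Y0 = 876/EI
Flexibility coefficients: a unit moment at one end gives L/(3EI) there and L/(6EI) at the far end, so f₁₁ = f₂₂ = 2.7/EI and f₁₂ = f₂₁ = 1.35/EI.
Compatibility — zero rotation at each built-in end:
  2.7 M_X + 1.35 M_Y = 928.7
  1.35 M_X + 2.7 M_Y = 876
Solving the pair gives M_X = 242.3 kip·ft and M_Y = 203.3 kip·ft (hogging).

M_X = 242.3 kip·ft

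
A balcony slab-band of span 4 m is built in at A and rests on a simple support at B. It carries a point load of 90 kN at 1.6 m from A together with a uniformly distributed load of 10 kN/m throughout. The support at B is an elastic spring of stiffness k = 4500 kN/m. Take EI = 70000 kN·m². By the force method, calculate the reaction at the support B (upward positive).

Remove the prop at B; the released (primary) structure is a cantilever built in at A.
Downward deflection at the released point B due to the loads:
  point load 90 at a = 1.6: Pa²(3L − a)/(6EI) = 399.4/EI
  UDL 10: wL⁴/(8EI) = 320/EI
  δ_0 = 719.4/EI
Tip deflection under a unit load at B: L³/(3EI) = 21.33/EI.
With EI = 70000 kN·m²: δ_0 = 0.010277 m and δ_{BB} = 0.000305 m/kN.
Compatibility — the spring shortens by R_B/k under the reaction it provides: δ_0 − R_B·δ_{BB} = R_B/k. With 1/k = 0.000222 m/kN, R_B = δ_0 / (δ_{BB} + 1/k) = 0.010277 / (0.000305 + 0.000222) = 19.5 kN.

R_B = 19.5 kN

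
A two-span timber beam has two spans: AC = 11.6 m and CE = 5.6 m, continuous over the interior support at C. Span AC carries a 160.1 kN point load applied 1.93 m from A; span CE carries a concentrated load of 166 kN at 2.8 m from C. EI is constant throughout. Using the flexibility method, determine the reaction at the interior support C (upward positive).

Take M_C as the redundant. Released structure: two simple spans AC and CE with a hinge at C.
Discontinuity in slope at C on the released structure — sum the simple-span end rotations:
  span AC: point load 160.1 at a = 1.93: Pab(L + a)/(6LEI) = 580.8/EI
  span CE: point load 166 at a = 2.8: Pab(L + b)/(6LEI) = 325.4/EI
  relative rotation θ_0 = (580.8 + 325.4)/EI = 906.2/EI
A unit hogging moment at C produces rotation L₁/(3EI) + L₂/(3EI) = 5.733/EI.
Slope continuity at C: θ_0 = M_C·5.733/EI, so M_C = 906.2/5.733 = 158.1 kN·m (hogging).
Span AC, ΣM about A with M_C applied at C: R_C^{AC}·11.6 = 309 + 158.1, so R_C^{AC} = 40.26 kN and R_A = 160.1 − 40.26 = 119.8 kN.
Span CE, ΣM about E: R_C^{CE}·5.6 = 464.8 + 158.1, so R_C^{CE} = 111.2 kN and R_E = 166 − 111.2 = 54.78 kN.
R_C = 40.26 + 111.2 = 151.5 kN.

R_C = 151.5 kN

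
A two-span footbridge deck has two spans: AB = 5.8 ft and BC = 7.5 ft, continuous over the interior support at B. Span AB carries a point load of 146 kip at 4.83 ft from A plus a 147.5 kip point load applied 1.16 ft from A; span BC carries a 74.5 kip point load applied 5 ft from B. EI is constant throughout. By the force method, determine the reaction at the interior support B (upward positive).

R_B = 215.5 kip

Insert a hinge at B; M_B is the redundant, and each span becomes simply supported.
Discontinuity in slope at B on the released structure — sum the simple-span end rotations:
  span AB: point load 146 at a = 4.83: Pab(L + a)/(6LEI) = 208.9/EI
  span AB: point load 147.5 at a = 1.16: Pab(L + a)/(6LEI) = 158.8/EI
  span BC: point load 74.5 at a = 5: Pab(L + b)/(6LEI) = 206.9/EI
  relative rotation θ_0 = (367.7 + 206.9)/EI = 574.7/EI
A unit hogging moment at B produces rotation L₁/(3EI) + L₂/(3EI) = 4.433/EI.
Compatibility: M_B·(L₁+L₂)/(3EI) = θ_0, giving M_B = 129.6 kip·ft (hogging).
Span AB, ΣM about A with M_B applied at B: R_B^{AB}·5.8 = 876.3 + 129.6, so R_B^{AB} = 173.4 kip and R_A = 293.5 − 173.4 = 120.1 kip.
Span BC, ΣM about C: R_B^{BC}·7.5 = 186.2 + 129.6, so R_B^{BC} = 42.12 kip and R_C = 74.5 − 42.12 = 32.38 kip.
R_B = 173.4 + 42.12 = 215.5 kip.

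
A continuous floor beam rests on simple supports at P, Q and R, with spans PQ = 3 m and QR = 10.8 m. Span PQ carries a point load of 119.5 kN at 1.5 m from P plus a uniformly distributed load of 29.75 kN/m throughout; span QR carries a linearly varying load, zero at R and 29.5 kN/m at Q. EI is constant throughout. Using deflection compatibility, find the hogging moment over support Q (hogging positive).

M_Q = 201.4 kN·m

Release continuity at Q by inserting a hinge; the redundant is the internal moment M_Q. The primary structure is two simply-supported spans PQ and QR.
End slopes at the hinge Q, treating each span as simply supported:
  span PQ: point load 119.5 at a = 1.5: Pab(L + a)/(6LEI) = 67.22/EI
  span PQ: UDL 29.75: wL³/(24EI) = 33.47/EI
  span QR: triangular load, peak 29.5: w₀L³/(45EI) = 825.8/EI
  relative rotation θ_0 = (100.7 + 825.8)/EI = 926.5/EI
A unit hogging moment at Q produces rotation L₁/(3EI) + L₂/(3EI) = 4.6/EI.
Slope continuity at Q: θ_0 = M_Q·4.6/EI, so M_Q = 926.5/4.6 = 201.4 kN·m (hogging).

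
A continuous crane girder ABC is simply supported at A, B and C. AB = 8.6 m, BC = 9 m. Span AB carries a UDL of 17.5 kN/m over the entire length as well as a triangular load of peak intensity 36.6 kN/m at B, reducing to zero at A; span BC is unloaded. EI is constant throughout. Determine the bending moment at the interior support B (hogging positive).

M_B = 167.2 kN·m

Take M_B as the redundant. Released structure: two simple spans AB and BC with a hinge at B.
Rotations at B on the released spans (each span's end-slope, ×1/EI):
  span AB: UDL 17.5: wL³/(24EI) = 463.8/EI
  span AB: triangular load, peak 36.6: w₀L³/(45EI) = 517.3/EI
  relative rotation θ_0 = (981.1 + 0)/EI = 981.1/EI
A unit hogging moment at B produces rotation L₁/(3EI) + L₂/(3EI) = 5.867/EI.
Compatibility: M_B·(L₁+L₂)/(3EI) = θ_0, giving M_B = 167.2 kN·m (hogging).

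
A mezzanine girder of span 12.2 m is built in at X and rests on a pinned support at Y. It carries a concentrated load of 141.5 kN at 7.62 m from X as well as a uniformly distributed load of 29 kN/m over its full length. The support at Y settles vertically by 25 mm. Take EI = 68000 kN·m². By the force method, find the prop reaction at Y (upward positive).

R_Y = 195.4 kN

Choose R_Y as the redundant. The primary structure is the cantilever fixed at X.
Deflection at Y on the released cantilever, summing each load's contribution:
  point load 141.5 at a = 7.62: Pa²(3L − a)/(6EI) = 39684/EI
  UDL 29: wL⁴/(8EI) = 80306/EI
  δ_0 = 119990/EI
Tip deflection under a unit load at Y: L³/(3EI) = 605.3/EI.
With EI = 68000 kN·m²: δ_0 = 1.7646 m and δ_{YY} = 0.008901 m/kN.
Compatibility — the beam at Y must follow the support down by 0.025 m: δ_0 − R_Y·δ_{YY} = 0.025, so R_Y = (1.7646 − 0.025)/0.008901 = 195.4 kN.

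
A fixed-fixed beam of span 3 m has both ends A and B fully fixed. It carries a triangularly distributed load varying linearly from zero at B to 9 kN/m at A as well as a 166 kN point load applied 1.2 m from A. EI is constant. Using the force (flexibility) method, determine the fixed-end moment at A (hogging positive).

M_A = 75.76 kN·m

Release both end moments; the primary structure is a simply-supported span AB with redundants M_A and M_B.
End rotations of the released simple span under the applied load (×1/EI):
  at A: triangular load, peak 9: w₀L³/(45EI) = 5.4/EI
  at B: triangular load, peak 9: 7w₀L³/(360EI) = 4.725/EI
  at A: point load 166 at a = 1.2: Pab(L + b)/(6LEI) = 95.62/EI
  at B: point load 166 at a = 1.2: Pab(L + a)/(6LEI) = 83.66/EI
  θ_A0 = 101/EI,  θ_B0 = 88.39/EI
Flexibility coefficients: a unit moment at one end gives L/(3EI) there and L/(6EI) at the far end, so f₁₁ = f₂₂ = 1/EI and f₁₂ = f₂₁ = 0.5/EI.
Compatibility — zero rotation at each built-in end:
  1 M_A + 0.5 M_B = 101
  0.5 M_A + 1 M_B = 88.39
Solving the pair gives M_A = 75.76 kN·m and M_B = 50.51 kN·m (hogging).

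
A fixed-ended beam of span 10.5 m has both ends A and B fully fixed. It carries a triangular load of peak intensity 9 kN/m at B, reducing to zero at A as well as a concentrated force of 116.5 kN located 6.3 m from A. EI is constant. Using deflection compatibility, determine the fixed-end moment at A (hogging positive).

M_A = 150.5 kN·m

Release both end moments; the primary structure is a simply-supported span AB with redundants M_A and M_B.
On the primary (simply-supported) span, the end slopes from the loading are:
  at A: triangular load, peak 9: 7w₀L³/(360EI) = 202.6/EI
  at B: triangular load, peak 9: w₀L³/(45EI) = 231.5/EI
  at A: point load 116.5 at a = 6.3: Pab(L + b)/(6LEI) = 719.3/EI
  at B: point load 116.5 at a = 6.3: Pab(L + a)/(6LEI) = 822/EI
  θ_A0 = 921.9/EI,  θ_B0 = 1054/EI
Flexibility coefficients: a unit moment at one end gives L/(3EI) there and L/(6EI) at the far end, so f₁₁ = f₂₂ = 3.5/EI and f₁₂ = f₂₁ = 1.75/EI.
Compatibility — zero rotation at each built-in end:
  3.5 M_A + 1.75 M_B = 921.9
  1.75 M_A + 3.5 M_B = 1054
Solving the pair gives M_A = 150.5 kN·m and M_B = 225.8 kN·m (hogging).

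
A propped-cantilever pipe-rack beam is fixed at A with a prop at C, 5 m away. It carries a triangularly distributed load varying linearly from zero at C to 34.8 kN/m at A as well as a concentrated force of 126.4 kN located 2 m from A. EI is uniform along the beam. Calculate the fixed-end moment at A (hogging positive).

M_A = 179.3 kN·m

Remove the prop at C; the released (primary) structure is a cantilever built in at A.
Free-end deflection of the primary structure under the applied loading (downward +):
  triangular load, peak 34.8 at the fixed end: w₀L⁴/(30EI) = 725/EI
  point load 126.4 at a = 2: Pa²(3L − a)/(6EI) = 1095/EI
  δ_0 = 1820/EI
Flexibility coefficient — unit upward force at C: δ_{CC} = L³/(3EI) = 41.67/EI.
Compatibility at C: δ_0 − R_C·δ_{CC} = 0, so R_C = 1820/41.67 = 43.69 kN.
Moment equilibrium about A: M_A = Σ(load moments about A) − R_C·L = 397.8 − 43.69×5 = 179.3 kN·m.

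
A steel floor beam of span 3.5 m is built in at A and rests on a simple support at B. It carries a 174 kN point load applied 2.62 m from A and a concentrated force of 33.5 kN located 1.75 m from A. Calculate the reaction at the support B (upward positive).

R_B = 120.2 kN

Remove the prop at B; the released (primary) structure is a cantilever built in at A.
Free-end deflection of the primary structure under the applied loading (downward +):
  point load 174 at a = 2.62: Pa²(3L − a)/(6EI) = 1569/EI
  point load 33.5 at a = 1.75: Pa²(3L − a)/(6EI) = 149.6/EI
  δ_0 = 1718/EI
Flexibility coefficient — unit upward force at B: δ_{BB} = L³/(3EI) = 14.29/EI.
The prop prevents deflection at B: R_B = δ_0/δ_{BB} = 1718/14.29 = 120.2 kN.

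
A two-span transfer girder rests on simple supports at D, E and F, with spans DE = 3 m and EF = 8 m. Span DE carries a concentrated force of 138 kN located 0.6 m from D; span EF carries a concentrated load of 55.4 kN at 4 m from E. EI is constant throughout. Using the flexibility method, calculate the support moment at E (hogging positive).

Take M_E as the redundant. Released structure: two simple spans DE and EF with a hinge at E.
Rotations at E on the released spans (each span's end-slope, ×1/EI):
  span DE: point load 138 at a = 0.6: Pab(L + a)/(6LEI) = 39.74/EI
  span EF: point load 55.4 at a = 4: Pab(L + b)/(6LEI) = 221.6/EI
  relative rotation θ_0 = (39.74 + 221.6)/EI = 261.3/EI
A unit hogging moment at E produces rotation L₁/(3EI) + L₂/(3EI) = 3.667/EI.
Slope continuity at E: θ_0 = M_E·3.667/EI, so M_E = 261.3/3.667 = 71.28 kN·m (hogging).

M_E = 71.28 kN·m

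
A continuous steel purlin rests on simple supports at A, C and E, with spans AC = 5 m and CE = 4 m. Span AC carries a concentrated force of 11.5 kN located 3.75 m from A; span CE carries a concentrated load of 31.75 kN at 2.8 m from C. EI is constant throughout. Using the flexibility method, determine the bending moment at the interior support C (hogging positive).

M_C = 12.95 kN·m

Take M_C as the redundant. Released structure: two simple spans AC and CE with a hinge at C.
Discontinuity in slope at C on the released structure — sum the simple-span end rotations:
  span AC: point load 11.5 at a = 3.75: Pab(L + a)/(6LEI) = 15.72/EI
  span CE: point load 31.75 at a = 2.8: Pab(L + b)/(6LEI) = 23.11/EI
  relative rotation θ_0 = (15.72 + 23.11)/EI = 38.84/EI
A unit hogging moment at C produces rotation L₁/(3EI) + L₂/(3EI) = 3/EI.
Slope continuity at C: θ_0 = M_C·3/EI, so M_C = 38.84/3 = 12.95 kN·m (hogging).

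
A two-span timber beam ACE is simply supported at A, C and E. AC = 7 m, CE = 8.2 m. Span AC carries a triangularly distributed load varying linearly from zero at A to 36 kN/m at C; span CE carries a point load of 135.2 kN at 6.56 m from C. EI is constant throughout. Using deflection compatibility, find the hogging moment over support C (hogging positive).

Take M_C as the redundant. Released structure: two simple spans AC and CE with a hinge at C.
Discontinuity in slope at C on the released structure — sum the simple-span end rotations:
  span AC: triangular load, peak 36: w₀L³/(45EI) = 274.4/EI
  span CE: point load 135.2 at a = 6.56: Pab(L + b)/(6LEI) = 290.9/EI
  relative rotation θ_0 = (274.4 + 290.9)/EI = 565.3/EI
A unit hogging moment at C produces rotation L₁/(3EI) + L₂/(3EI) = 5.067/EI.
Slope continuity at C: θ_0 = M_C·5.067/EI, so M_C = 565.3/5.067 = 111.6 kN·m (hogging).

M_C = 111.6 kN·m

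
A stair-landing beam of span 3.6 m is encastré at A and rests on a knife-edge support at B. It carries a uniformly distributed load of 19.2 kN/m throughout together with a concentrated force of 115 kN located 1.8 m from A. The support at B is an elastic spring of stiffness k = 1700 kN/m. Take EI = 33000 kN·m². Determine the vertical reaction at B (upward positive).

Choose R_B as the redundant. The primary structure is the cantilever fixed at A.
Primary-structure tip deflection at B by superposition:
  UDL 19.2: wL⁴/(8EI) = 403.1/EI
  point load 115 at a = 1.8: Pa²(3L − a)/(6EI) = 558.9/EI
  δ_0 = 962/EI
Tip deflection under a unit load at B: L³/(3EI) = 15.55/EI.
With EI = 33000 kN·m²: δ_0 = 0.029152 m and δ_{BB} = 0.000471 m/kN.
Compatibility — the spring shortens by R_B/k under the reaction it provides: δ_0 − R_B·δ_{BB} = R_B/k. With 1/k = 0.000588 m/kN, R_B = δ_0 / (δ_{BB} + 1/k) = 0.029152 / (0.000471 + 0.000588) = 27.51 kN.

R_B = 27.51 kN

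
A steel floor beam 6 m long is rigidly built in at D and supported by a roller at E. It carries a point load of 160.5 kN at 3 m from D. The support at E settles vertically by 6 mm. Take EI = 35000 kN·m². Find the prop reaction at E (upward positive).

Choose R_E as the redundant. The primary structure is the cantilever fixed at D.
Downward deflection at the released point E due to the loads:
  point load 160.5 at a = 3: Pa²(3L − a)/(6EI) = 3611/EI
Flexibility coefficient — unit upward force at E: δ_{EE} = L³/(3EI) = 72/EI.
With EI = 35000 kN·m²: δ_0 = 0.10318 m and δ_{EE} = 0.002057 m/kN.
Compatibility — the beam at E must follow the support down by 0.006 m: δ_0 − R_E·δ_{EE} = 0.006, so R_E = (0.10318 − 0.006)/0.002057 = 47.24 kN.

R_E = 47.24 kN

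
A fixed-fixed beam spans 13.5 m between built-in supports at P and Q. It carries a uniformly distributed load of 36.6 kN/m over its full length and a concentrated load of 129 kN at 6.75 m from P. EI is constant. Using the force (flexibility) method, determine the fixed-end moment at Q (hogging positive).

M_Q = 773.5 kN·m

Take the two fixed-end moments M_P, M_Q as redundants; the released structure is the simple span PQ.
Simple-span end rotations at P and Q under the given loads:
  at P: UDL 36.6: wL³/(24EI) = 3752/EI
  at Q: UDL 36.6: wL³/(24EI) = 3752/EI
  at P: point load 129 at a = 6.75: Pab(L + b)/(6LEI) = 1469/EI
  at Q: point load 129 at a = 6.75: Pab(L + a)/(6LEI) = 1469/EI
  θ_P0 = 5221/EI,  θ_Q0 = 5221/EI
Flexibility coefficients: a unit moment at one end gives L/(3EI) there and L/(6EI) at the far end, so f₁₁ = f₂₂ = 4.5/EI and f₁₂ = f₂₁ = 2.25/EI.
Compatibility — zero rotation at each built-in end:
  4.5 M_P + 2.25 M_Q = 5221
  2.25 M_P + 4.5 M_Q = 5221
Solving the pair gives M_P = 773.5 kN·m and M_Q = 773.5 kN·m (hogging).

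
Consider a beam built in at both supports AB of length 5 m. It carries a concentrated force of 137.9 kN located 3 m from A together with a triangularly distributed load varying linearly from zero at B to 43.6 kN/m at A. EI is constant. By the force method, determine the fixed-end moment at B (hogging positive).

M_B = 135.6 kN·m

Release both end moments; the primary structure is a simply-supported span AB with redundants M_A and M_B.
End rotations of the released simple span under the applied load (×1/EI):
  at A: point load 137.9 at a = 3: Pab(L + b)/(6LEI) = 193.1/EI
  at B: point load 137.9 at a = 3: Pab(L + a)/(6LEI) = 220.6/EI
  at A: triangular load, peak 43.6: w₀L³/(45EI) = 121.1/EI
  at B: triangular load, peak 43.6: 7w₀L³/(360EI) = 106/EI
  θ_A0 = 314.2/EI,  θ_B0 = 326.6/EI
Flexibility coefficients: a unit moment at one end gives L/(3EI) there and L/(6EI) at the far end, so f₁₁ = f₂₂ = 1.667/EI and f₁₂ = f₂₁ = 0.8333/EI.
Compatibility — zero rotation at each built-in end:
  1.667 M_A + 0.8333 M_B = 314.2
  0.8333 M_A + 1.667 M_B = 326.6
Solving the pair gives M_A = 120.7 kN·m and M_B = 135.6 kN·m (hogging).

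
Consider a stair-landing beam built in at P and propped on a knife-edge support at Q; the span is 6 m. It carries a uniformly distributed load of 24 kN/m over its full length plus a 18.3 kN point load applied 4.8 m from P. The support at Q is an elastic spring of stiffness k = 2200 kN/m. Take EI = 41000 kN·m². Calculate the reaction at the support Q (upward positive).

Release the roller at Q. Primary structure: cantilever fixed at P.
Free-end deflection of the primary structure under the applied loading (downward +):
  UDL 24: wL⁴/(8EI) = 3888/EI
  point load 18.3 at a = 4.8: Pa²(3L − a)/(6EI) = 927.6/EI
  δ_0 = 4816/EI
Flexibility coefficient — unit upward force at Q: δ_{QQ} = L³/(3EI) = 72/EI.
With EI = 41000 kN·m²: δ_0 = 0.11745 m and δ_{QQ} = 0.001756 m/kN.
Compatibility — the spring shortens by R_Q/k under the reaction it provides: δ_0 − R_Q·δ_{QQ} = R_Q/k. With 1/k = 0.000455 m/kN, R_Q = δ_0 / (δ_{QQ} + 1/k) = 0.11745 / (0.001756 + 0.000455) = 53.13 kN.

R_Q = 53.13 kN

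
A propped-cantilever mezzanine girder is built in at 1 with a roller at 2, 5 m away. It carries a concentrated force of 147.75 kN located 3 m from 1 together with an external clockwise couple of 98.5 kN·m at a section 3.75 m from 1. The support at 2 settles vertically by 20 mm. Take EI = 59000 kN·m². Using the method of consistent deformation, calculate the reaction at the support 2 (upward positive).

R_2 = 63.21 kN

Remove the prop at 2; the released (primary) structure is a cantilever built in at 1.
Deflection at 2 on the released cantilever, summing each load's contribution:
  point load 147.75 at a = 3: Pa²(3L − a)/(6EI) = 2660/EI
  clockwise couple 98.5 at a = 3.75: M₀a(2L − a)/(2EI) = 1154/EI
  δ_0 = 3814/EI
Tip deflection under a unit load at 2: L³/(3EI) = 41.67/EI.
With EI = 59000 kN·m²: δ_0 = 0.064641 m and δ_{22} = 0.000706 m/kN.
Compatibility — the beam at 2 must follow the support down by 0.02 m: δ_0 − R_2·δ_{22} = 0.02, so R_2 = (0.064641 − 0.02)/0.000706 = 63.21 kN.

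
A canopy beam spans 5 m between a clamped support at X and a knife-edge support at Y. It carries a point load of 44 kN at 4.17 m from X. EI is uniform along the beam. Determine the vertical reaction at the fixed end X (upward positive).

Remove the prop at Y; the released (primary) structure is a cantilever built in at X.
Deflection at Y on the released cantilever, summing each load's contribution:
  point load 44 at a = 4.17: Pa²(3L − a)/(6EI) = 1381/EI
Tip deflection under a unit load at Y: L³/(3EI) = 41.67/EI.
Compatibility at Y: δ_0 − R_Y·δ_{YY} = 0, so R_Y = 1381/41.67 = 33.14 kN.
Vertical equilibrium: R_X = ΣP − R_Y = 44 − 33.14 = 10.86 kN.

R_X = 10.86 kN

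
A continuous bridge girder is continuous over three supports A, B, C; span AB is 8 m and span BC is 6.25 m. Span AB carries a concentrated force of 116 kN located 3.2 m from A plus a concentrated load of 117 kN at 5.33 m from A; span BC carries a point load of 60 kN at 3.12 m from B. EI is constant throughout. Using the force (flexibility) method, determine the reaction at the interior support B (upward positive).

Take M_B as the redundant. Released structure: two simple spans AB and BC with a hinge at B.
Rotations at B on the released spans (each span's end-slope, ×1/EI):
  span AB: point load 116 at a = 3.2: Pab(L + a)/(6LEI) = 415.7/EI
  span AB: point load 117 at a = 5.33: Pab(L + a)/(6LEI) = 462.4/EI
  span BC: point load 60 at a = 3.12: Pab(L + b)/(6LEI) = 146.6/EI
  relative rotation θ_0 = (878.1 + 146.6)/EI = 1025/EI
A unit hogging moment at B produces rotation L₁/(3EI) + L₂/(3EI) = 4.75/EI.
Slope continuity at B: θ_0 = M_B·4.75/EI, so M_B = 1025/4.75 = 215.7 kN·m (hogging).
Span AB, ΣM about A with M_B applied at B: R_B^{AB}·8 = 994.8 + 215.7, so R_B^{AB} = 151.3 kN and R_A = 233 − 151.3 = 81.68 kN.
Span BC, ΣM about C: R_B^{BC}·6.25 = 187.8 + 215.7, so R_B^{BC} = 64.56 kN and R_C = 60 − 64.56 = -4.564 kN.
R_B = 151.3 + 64.56 = 215.9 kN.

R_B = 215.9 kN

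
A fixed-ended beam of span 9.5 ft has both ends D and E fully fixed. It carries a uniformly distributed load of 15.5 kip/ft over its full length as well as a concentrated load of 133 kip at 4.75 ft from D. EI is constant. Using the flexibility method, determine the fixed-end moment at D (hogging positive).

Release both end moments; the primary structure is a simply-supported span DE with redundants M_D and M_E.
Simple-span end rotations at D and E under the given loads:
  at D: UDL 15.5: wL³/(24EI) = 553.7/EI
  at E: UDL 15.5: wL³/(24EI) = 553.7/EI
  at D: point load 133 at a = 4.75: Pab(L + b)/(6LEI) = 750.2/EI
  at E: point load 133 at a = 4.75: Pab(L + a)/(6LEI) = 750.2/EI
  θ_D0 = 1304/EI,  θ_E0 = 1304/EI
Flexibility coefficients: a unit moment at one end gives L/(3EI) there and L/(6EI) at the far end, so f₁₁ = f₂₂ = 3.167/EI and f₁₂ = f₂₁ = 1.583/EI.
Compatibility — zero rotation at each built-in end:
  3.167 M_D + 1.583 M_E = 1304
  1.583 M_D + 3.167 M_E = 1304
Solving the pair gives M_D = 274.5 kip·ft and M_E = 274.5 kip·ft (hogging).

M_D = 274.5 kip·ft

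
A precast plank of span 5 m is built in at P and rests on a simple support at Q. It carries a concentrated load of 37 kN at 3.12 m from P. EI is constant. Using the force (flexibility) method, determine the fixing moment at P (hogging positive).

M_P = 29.86 kN·m

Remove the prop at Q; the released (primary) structure is a cantilever built in at P.
Downward deflection at the released point Q due to the loads:
  point load 37 at a = 3.12: Pa²(3L − a)/(6EI) = 713.1/EI
Tip deflection under a unit load at Q: L³/(3EI) = 41.67/EI.
Compatibility at Q: δ_0 − R_Q·δ_{QQ} = 0, so R_Q = 713.1/41.67 = 17.12 kN.
Moment equilibrium about P: M_P = Σ(load moments about P) − R_Q·L = 115.4 − 17.12×5 = 29.86 kN·m.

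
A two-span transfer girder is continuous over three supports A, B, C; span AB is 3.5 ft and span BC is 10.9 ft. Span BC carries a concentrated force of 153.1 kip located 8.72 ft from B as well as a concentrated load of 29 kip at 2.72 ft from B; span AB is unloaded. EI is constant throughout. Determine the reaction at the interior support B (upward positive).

R_B = 113 kip

Release continuity at B by inserting a hinge; the redundant is the internal moment M_B. The primary structure is two simply-supported spans AB and BC.
Discontinuity in slope at B on the released structure — sum the simple-span end rotations:
  span BC: point load 153.1 at a = 8.72: Pab(L + b)/(6LEI) = 582.1/EI
  span BC: point load 29 at a = 2.72: Pab(L + b)/(6LEI) = 188.2/EI
  relative rotation θ_0 = (0 + 770.3)/EI = 770.3/EI
A unit hogging moment at B produces rotation L₁/(3EI) + L₂/(3EI) = 4.8/EI.
Slope continuity at B: θ_0 = M_B·4.8/EI, so M_B = 770.3/4.8 = 160.5 kip·ft (hogging).
Span AB, ΣM about A with M_B applied at B: R_B^{AB}·3.5 = 0 + 160.5, so R_B^{AB} = 45.85 kip and R_A = 0 − 45.85 = -45.85 kip.
Span BC, ΣM about C: R_B^{BC}·10.9 = 571 + 160.5, so R_B^{BC} = 67.11 kip and R_C = 182.1 − 67.11 = 115 kip.
R_B = 45.85 + 67.11 = 113 kip.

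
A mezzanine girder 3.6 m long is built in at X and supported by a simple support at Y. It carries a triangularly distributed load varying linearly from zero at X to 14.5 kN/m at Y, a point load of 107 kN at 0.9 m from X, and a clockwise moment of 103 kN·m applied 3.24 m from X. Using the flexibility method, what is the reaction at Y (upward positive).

R_Y = 66.04 kN

Remove the prop at Y; the released (primary) structure is a cantilever built in at X.
Primary-structure tip deflection at Y by superposition:
  triangular load, peak 14.5 at the free end: 11w₀L⁴/(120EI) = 223.2/EI
  point load 107 at a = 0.9: Pa²(3L − a)/(6EI) = 143/EI
  clockwise couple 103 at a = 3.24: M₀a(2L − a)/(2EI) = 660.8/EI
  δ_0 = 1027/EI
Tip deflection under a unit load at Y: L³/(3EI) = 15.55/EI.
The prop prevents deflection at Y: R_Y = δ_0/δ_{YY} = 1027/15.55 = 66.04 kN.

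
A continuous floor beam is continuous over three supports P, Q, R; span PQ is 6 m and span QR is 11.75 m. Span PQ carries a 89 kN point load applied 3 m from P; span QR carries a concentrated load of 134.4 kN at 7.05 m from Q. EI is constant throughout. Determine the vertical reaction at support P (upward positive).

R_P = 9.588 kN

Insert a hinge at Q; M_Q is the redundant, and each span becomes simply supported.
End slopes at the hinge Q, treating each span as simply supported:
  span PQ: point load 89 at a = 3: Pab(L + a)/(6LEI) = 200.2/EI
  span QR: point load 134.4 at a = 7.05: Pab(L + b)/(6LEI) = 1039/EI
  relative rotation θ_0 = (200.2 + 1039)/EI = 1239/EI
A unit hogging moment at Q produces rotation L₁/(3EI) + L₂/(3EI) = 5.917/EI.
Slope continuity at Q: θ_0 = M_Q·5.917/EI, so M_Q = 1239/5.917 = 209.5 kN·m (hogging).
Span PQ, ΣM about P with M_Q applied at Q: R_Q^{PQ}·6 = 267 + 209.5, so R_Q^{PQ} = 79.41 kN and R_P = 89 − 79.41 = 9.588 kN.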